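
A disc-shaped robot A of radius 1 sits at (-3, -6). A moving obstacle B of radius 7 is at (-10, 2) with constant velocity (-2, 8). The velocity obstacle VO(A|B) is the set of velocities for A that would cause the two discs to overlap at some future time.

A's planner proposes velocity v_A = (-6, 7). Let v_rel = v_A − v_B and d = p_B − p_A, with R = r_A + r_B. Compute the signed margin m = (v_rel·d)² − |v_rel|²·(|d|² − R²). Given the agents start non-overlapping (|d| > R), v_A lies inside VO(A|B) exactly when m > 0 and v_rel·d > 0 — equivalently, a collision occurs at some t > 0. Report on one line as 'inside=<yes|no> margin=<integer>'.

d = (-7, 8),  |d|² = 113;  R = 1+7 = 8,  c = 113−8² = 49
v_rel = (-4, -1),  |v_rel|² = 17;  v_rel·d = (-4)·(-7) + (-1)·(8) = 20
17·t² − 40·t + 49 = 0  ⇒  m = 20² − 17·49 = -433
m = -433 < 0,  v_rel·d = 20 > 0  ⇒  outside

inside=no margin=-433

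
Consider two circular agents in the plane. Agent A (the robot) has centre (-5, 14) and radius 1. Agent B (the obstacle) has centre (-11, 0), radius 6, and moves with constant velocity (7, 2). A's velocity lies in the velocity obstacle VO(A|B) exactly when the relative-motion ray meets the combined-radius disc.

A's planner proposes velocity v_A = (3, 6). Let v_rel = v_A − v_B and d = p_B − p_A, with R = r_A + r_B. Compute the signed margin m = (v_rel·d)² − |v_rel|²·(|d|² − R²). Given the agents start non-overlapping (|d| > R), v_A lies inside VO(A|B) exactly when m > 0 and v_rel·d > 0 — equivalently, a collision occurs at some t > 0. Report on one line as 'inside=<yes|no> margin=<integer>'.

d = (-6, -14),  |d|² = 232;  R = 1+6 = 7,  c = 232−7² = 183
v_rel = (-4, 4),  |v_rel|² = 32;  v_rel·d = (-4)·(-6) + (4)·(-14) = -32
32·t² + 64·t + 183 = 0  ⇒  m = (-32)² − 32·183 = -4832
m = -4832 < 0,  v_rel·d = -32 < 0  ⇒  outside

inside=no margin=-4832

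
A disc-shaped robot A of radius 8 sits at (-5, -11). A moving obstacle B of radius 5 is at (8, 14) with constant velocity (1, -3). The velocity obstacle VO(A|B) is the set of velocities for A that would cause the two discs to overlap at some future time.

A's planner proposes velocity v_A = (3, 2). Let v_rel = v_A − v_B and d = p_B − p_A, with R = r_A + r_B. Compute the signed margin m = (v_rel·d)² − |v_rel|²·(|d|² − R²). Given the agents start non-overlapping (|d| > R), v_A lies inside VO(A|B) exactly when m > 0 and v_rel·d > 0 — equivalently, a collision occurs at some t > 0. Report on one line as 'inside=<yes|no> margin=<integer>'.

d = (13, 25),  |d|² = 794;  R = 8+5 = 13,  c = 794−13² = 625
v_rel = (2, 5),  |v_rel|² = 29;  v_rel·d = (2)·(13) + (5)·(25) = 151
29·t² − 302·t + 625 = 0  ⇒  m = 151² − 29·625 = 4676
m = 4676 > 0,  v_rel·d = 151 > 0  ⇒  inside

inside=yes margin=4676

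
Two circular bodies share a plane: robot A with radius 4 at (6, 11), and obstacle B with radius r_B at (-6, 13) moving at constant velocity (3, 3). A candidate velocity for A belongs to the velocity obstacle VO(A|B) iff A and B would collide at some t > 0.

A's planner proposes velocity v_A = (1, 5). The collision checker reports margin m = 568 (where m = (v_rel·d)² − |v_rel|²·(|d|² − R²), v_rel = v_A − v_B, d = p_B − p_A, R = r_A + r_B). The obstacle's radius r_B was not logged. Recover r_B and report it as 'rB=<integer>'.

m = 568
d = (-12, 2);  v_rel = (-2, 2),  |v_rel|² = 8
v_rel×d = (-2)·(2) − (2)·(-12) = 20
since m = R²·8 − 20²:  R² = (400 + 568) / 8 = 121
R = √121 = 11  ⇒  r_B = 11 − 4 = 7

rB=7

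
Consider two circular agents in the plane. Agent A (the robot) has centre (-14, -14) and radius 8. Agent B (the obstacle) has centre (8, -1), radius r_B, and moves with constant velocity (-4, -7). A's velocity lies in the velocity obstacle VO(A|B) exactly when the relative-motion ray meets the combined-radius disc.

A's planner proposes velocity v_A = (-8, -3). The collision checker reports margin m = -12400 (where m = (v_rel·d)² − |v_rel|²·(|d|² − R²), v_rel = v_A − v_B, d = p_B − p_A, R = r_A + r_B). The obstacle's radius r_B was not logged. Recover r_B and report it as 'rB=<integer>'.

m = -12400
d = (22, 13);  v_rel = (-4, 4),  |v_rel|² = 32
v_rel×d = (-4)·(13) − (4)·(22) = -140
since m = R²·32 − (-140)²:  R² = (19600 + -12400) / 32 = 225
R = √225 = 15  ⇒  r_B = 15 − 8 = 7

rB=7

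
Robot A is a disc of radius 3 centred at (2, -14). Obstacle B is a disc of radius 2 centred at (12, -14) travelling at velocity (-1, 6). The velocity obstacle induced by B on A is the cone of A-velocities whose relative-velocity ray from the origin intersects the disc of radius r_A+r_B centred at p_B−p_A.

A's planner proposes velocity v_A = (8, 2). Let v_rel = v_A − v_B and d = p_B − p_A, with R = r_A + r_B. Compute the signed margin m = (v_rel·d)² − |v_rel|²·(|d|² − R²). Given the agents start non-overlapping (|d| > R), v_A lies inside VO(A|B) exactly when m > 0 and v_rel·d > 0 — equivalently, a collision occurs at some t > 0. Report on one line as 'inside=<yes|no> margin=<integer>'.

d = (10, 0),  |d|² = 100;  R = 3+2 = 5,  c = 100−5² = 75
v_rel = (9, -4),  |v_rel|² = 97;  v_rel·d = (9)·(10) + (-4)·(0) = 90
97·t² − 180·t + 75 = 0  ⇒  m = 90² − 97·75 = 825
m = 825 > 0,  v_rel·d = 90 > 0  ⇒  inside

inside=yes margin=825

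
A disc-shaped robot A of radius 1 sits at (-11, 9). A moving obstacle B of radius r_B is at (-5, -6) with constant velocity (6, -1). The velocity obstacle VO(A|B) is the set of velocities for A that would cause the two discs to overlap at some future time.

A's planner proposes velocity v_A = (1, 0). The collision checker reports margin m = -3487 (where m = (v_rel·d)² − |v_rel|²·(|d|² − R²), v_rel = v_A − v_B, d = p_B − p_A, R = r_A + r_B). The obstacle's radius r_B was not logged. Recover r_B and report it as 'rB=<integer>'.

m = -3487
d = (6, -15);  v_rel = (-5, 1),  |v_rel|² = 26
v_rel×d = (-5)·(-15) − (1)·(6) = 69
since m = R²·26 − 69²:  R² = (4761 + -3487) / 26 = 49
R = √49 = 7  ⇒  r_B = 7 − 1 = 6

rB=6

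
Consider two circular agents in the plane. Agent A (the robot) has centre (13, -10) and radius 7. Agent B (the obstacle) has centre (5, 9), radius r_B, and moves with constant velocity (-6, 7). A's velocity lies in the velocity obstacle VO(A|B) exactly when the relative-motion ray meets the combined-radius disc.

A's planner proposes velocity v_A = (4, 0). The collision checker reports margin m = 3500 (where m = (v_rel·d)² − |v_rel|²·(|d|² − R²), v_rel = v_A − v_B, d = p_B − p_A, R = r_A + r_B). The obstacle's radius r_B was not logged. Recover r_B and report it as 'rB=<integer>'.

m = 3500
d = (-8, 19);  v_rel = (10, -7),  |v_rel|² = 149
v_rel×d = (10)·(19) − (-7)·(-8) = 134
since m = R²·149 − 134²:  R² = (17956 + 3500) / 149 = 144
R = √144 = 12  ⇒  r_B = 12 − 7 = 5

rB=5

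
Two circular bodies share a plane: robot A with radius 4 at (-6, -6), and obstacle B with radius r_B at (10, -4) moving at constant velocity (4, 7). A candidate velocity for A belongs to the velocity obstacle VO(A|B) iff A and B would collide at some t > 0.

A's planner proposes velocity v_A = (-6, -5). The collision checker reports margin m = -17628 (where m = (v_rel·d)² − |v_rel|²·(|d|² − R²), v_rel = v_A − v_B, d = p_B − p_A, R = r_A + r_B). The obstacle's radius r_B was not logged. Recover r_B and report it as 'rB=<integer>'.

m = -17628
d = (16, 2);  v_rel = (-10, -12),  |v_rel|² = 244
v_rel×d = (-10)·(2) − (-12)·(16) = 172
since m = R²·244 − 172²:  R² = (29584 + -17628) / 244 = 49
R = √49 = 7  ⇒  r_B = 7 − 4 = 3

rB=3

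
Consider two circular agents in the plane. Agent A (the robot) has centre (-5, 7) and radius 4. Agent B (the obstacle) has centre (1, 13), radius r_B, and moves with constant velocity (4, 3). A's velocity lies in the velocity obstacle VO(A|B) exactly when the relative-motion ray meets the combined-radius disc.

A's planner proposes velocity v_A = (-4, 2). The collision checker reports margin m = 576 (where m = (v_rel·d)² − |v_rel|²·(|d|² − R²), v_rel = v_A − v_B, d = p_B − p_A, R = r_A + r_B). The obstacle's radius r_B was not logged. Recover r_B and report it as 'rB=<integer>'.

m = 576
d = (6, 6);  v_rel = (-8, -1),  |v_rel|² = 65
v_rel×d = (-8)·(6) − (-1)·(6) = -42
since m = R²·65 − (-42)²:  R² = (1764 + 576) / 65 = 36
R = √36 = 6  ⇒  r_B = 6 − 4 = 2

rB=2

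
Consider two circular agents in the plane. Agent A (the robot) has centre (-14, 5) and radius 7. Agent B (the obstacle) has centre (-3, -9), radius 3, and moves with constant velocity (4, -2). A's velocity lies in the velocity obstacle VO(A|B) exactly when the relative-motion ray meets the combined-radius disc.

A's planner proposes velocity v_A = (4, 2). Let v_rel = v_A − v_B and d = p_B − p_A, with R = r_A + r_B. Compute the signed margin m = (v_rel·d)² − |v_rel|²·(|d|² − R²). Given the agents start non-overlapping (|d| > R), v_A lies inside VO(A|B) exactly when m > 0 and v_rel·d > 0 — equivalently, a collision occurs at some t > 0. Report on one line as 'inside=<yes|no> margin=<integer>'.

d = (11, -14),  |d|² = 317;  R = 7+3 = 10,  c = 317−10² = 217
v_rel = (0, 4),  |v_rel|² = 16;  v_rel·d = (0)·(11) + (4)·(-14) = -56
16·t² + 112·t + 217 = 0  ⇒  m = (-56)² − 16·217 = -336
m = -336 < 0,  v_rel·d = -56 < 0  ⇒  outside

inside=no margin=-336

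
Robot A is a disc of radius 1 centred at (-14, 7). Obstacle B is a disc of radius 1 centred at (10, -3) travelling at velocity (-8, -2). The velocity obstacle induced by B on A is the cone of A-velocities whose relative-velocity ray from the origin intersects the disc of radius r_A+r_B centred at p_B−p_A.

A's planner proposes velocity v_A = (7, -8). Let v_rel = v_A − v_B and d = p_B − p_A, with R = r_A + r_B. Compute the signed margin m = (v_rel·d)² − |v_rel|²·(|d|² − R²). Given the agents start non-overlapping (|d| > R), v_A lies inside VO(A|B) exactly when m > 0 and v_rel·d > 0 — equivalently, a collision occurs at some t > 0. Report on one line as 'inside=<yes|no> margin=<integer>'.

d = (24, -10),  |d|² = 676;  R = 1+1 = 2,  c = 676−2² = 672
v_rel = (15, -6),  |v_rel|² = 261;  v_rel·d = (15)·(24) + (-6)·(-10) = 420
261·t² − 840·t + 672 = 0  ⇒  m = 420² − 261·672 = 1008
m = 1008 > 0,  v_rel·d = 420 > 0  ⇒  inside

inside=yes margin=1008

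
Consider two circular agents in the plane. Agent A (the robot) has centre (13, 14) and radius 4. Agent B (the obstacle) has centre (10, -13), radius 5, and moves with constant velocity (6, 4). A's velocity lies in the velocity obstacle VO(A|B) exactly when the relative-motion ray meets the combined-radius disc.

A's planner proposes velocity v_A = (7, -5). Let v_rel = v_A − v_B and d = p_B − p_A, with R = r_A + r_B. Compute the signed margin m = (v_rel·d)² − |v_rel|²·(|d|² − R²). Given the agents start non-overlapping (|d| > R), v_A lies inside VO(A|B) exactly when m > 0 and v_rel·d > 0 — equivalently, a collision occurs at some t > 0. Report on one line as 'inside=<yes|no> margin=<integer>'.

d = (-3, -27),  |d|² = 738;  R = 4+5 = 9,  c = 738−9² = 657
v_rel = (1, -9),  |v_rel|² = 82;  v_rel·d = (1)·(-3) + (-9)·(-27) = 240
82·t² − 480·t + 657 = 0  ⇒  m = 240² − 82·657 = 3726
m = 3726 > 0,  v_rel·d = 240 > 0  ⇒  inside

inside=yes margin=3726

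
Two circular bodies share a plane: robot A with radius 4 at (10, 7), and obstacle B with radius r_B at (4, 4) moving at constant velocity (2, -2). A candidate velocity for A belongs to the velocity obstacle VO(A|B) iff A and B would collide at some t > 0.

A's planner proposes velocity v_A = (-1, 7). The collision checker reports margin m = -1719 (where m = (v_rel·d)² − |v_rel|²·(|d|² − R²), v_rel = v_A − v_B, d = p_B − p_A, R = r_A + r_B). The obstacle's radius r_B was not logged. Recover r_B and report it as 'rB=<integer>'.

m = -1719
d = (-6, -3);  v_rel = (-3, 9),  |v_rel|² = 90
v_rel×d = (-3)·(-3) − (9)·(-6) = 63
since m = R²·90 − 63²:  R² = (3969 + -1719) / 90 = 25
R = √25 = 5  ⇒  r_B = 5 − 4 = 1

rB=1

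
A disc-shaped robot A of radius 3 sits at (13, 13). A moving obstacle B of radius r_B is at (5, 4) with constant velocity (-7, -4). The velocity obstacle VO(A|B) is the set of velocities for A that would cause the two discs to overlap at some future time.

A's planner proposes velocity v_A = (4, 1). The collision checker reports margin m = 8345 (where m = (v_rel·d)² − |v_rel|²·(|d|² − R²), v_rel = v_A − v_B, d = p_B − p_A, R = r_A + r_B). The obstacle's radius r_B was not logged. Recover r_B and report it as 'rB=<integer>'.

m = 8345
d = (-8, -9);  v_rel = (11, 5),  |v_rel|² = 146
v_rel×d = (11)·(-9) − (5)·(-8) = -59
since m = R²·146 − (-59)²:  R² = (3481 + 8345) / 146 = 81
R = √81 = 9  ⇒  r_B = 9 − 3 = 6

rB=6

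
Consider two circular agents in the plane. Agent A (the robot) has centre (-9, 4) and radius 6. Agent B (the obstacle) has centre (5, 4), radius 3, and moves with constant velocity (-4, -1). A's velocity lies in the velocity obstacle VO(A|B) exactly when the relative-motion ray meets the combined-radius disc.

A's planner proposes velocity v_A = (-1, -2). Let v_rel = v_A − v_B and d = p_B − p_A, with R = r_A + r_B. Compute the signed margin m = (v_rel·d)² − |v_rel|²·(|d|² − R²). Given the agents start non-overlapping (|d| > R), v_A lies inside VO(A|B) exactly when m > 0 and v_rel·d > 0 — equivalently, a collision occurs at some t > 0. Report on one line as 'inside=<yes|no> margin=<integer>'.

d = (14, 0),  |d|² = 196;  R = 6+3 = 9,  c = 196−9² = 115
v_rel = (3, -1),  |v_rel|² = 10;  v_rel·d = (3)·(14) + (-1)·(0) = 42
10·t² − 84·t + 115 = 0  ⇒  m = 42² − 10·115 = 614
m = 614 > 0,  v_rel·d = 42 > 0  ⇒  inside

inside=yes margin=614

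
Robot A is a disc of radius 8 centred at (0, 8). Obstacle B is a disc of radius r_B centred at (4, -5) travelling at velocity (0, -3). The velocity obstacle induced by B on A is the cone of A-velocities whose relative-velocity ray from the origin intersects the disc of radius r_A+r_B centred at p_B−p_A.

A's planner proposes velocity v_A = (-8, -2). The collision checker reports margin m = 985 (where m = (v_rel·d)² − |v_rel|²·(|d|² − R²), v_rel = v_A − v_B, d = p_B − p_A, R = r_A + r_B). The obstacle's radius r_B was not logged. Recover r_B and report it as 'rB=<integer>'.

m = 985
d = (4, -13);  v_rel = (-8, 1),  |v_rel|² = 65
v_rel×d = (-8)·(-13) − (1)·(4) = 100
since m = R²·65 − 100²:  R² = (10000 + 985) / 65 = 169
R = √169 = 13  ⇒  r_B = 13 − 8 = 5

rB=5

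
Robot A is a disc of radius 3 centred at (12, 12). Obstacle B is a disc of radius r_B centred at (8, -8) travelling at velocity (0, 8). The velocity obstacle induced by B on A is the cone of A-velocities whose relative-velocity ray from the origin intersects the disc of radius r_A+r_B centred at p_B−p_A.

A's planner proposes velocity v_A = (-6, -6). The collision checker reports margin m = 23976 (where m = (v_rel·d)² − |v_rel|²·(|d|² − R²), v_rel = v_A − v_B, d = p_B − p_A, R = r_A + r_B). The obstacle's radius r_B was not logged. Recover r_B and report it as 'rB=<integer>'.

m = 23976
d = (-4, -20);  v_rel = (-6, -14),  |v_rel|² = 232
v_rel×d = (-6)·(-20) − (-14)·(-4) = 64
since m = R²·232 − 64²:  R² = (4096 + 23976) / 232 = 121
R = √121 = 11  ⇒  r_B = 11 − 3 = 8

rB=8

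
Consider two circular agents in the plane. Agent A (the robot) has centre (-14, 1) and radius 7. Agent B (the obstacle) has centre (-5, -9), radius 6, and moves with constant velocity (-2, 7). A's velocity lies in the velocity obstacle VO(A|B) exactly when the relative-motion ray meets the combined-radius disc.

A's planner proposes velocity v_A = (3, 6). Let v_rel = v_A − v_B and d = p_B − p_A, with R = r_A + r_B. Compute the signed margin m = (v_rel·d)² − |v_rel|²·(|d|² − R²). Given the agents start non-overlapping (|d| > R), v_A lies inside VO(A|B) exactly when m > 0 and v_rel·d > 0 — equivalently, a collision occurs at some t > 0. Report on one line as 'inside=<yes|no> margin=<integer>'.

d = (9, -10),  |d|² = 181;  R = 7+6 = 13,  c = 181−13² = 12
v_rel = (5, -1),  |v_rel|² = 26;  v_rel·d = (5)·(9) + (-1)·(-10) = 55
26·t² − 110·t + 12 = 0  ⇒  m = 55² − 26·12 = 2713
m = 2713 > 0,  v_rel·d = 55 > 0  ⇒  inside

inside=yes margin=2713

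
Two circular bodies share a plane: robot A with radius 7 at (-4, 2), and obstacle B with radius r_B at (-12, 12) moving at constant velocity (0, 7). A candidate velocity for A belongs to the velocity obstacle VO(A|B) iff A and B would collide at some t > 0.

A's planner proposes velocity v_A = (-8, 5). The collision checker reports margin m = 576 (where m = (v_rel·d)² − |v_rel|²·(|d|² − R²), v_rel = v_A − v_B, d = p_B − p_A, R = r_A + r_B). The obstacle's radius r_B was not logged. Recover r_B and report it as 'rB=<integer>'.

m = 576
d = (-8, 10);  v_rel = (-8, -2),  |v_rel|² = 68
v_rel×d = (-8)·(10) − (-2)·(-8) = -96
since m = R²·68 − (-96)²:  R² = (9216 + 576) / 68 = 144
R = √144 = 12  ⇒  r_B = 12 − 7 = 5

rB=5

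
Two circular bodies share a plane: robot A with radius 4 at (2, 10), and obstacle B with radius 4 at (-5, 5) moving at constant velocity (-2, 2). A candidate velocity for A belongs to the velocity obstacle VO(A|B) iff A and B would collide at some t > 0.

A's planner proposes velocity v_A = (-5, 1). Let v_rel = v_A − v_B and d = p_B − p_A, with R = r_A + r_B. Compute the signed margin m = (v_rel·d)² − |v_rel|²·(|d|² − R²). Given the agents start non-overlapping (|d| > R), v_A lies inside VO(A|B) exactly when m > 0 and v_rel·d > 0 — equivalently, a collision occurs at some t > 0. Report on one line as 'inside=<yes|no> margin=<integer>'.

d = (-7, -5),  |d|² = 74;  R = 4+4 = 8,  c = 74−8² = 10
v_rel = (-3, -1),  |v_rel|² = 10;  v_rel·d = (-3)·(-7) + (-1)·(-5) = 26
10·t² − 52·t + 10 = 0  ⇒  m = 26² − 10·10 = 576
m = 576 > 0,  v_rel·d = 26 > 0  ⇒  inside

inside=yes margin=576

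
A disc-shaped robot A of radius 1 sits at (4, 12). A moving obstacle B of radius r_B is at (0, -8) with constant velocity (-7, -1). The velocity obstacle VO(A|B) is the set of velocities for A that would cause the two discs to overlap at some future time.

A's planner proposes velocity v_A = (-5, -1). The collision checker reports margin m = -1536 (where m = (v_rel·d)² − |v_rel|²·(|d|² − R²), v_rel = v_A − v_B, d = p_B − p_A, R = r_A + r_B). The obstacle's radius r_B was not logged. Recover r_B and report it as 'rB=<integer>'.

m = -1536
d = (-4, -20);  v_rel = (2, 0),  |v_rel|² = 4
v_rel×d = (2)·(-20) − (0)·(-4) = -40
since m = R²·4 − (-40)²:  R² = (1600 + -1536) / 4 = 16
R = √16 = 4  ⇒  r_B = 4 − 1 = 3

rB=3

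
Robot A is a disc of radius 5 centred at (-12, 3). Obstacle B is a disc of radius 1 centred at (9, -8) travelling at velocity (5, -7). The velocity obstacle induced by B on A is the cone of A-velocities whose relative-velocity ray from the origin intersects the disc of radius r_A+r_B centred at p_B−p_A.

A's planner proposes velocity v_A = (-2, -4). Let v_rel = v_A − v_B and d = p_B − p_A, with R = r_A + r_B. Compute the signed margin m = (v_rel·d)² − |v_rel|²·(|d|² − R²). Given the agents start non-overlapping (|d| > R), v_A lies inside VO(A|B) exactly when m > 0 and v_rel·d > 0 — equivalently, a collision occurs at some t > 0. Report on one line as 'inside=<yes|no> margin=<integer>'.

d = (21, -11),  |d|² = 562;  R = 5+1 = 6,  c = 562−6² = 526
v_rel = (-7, 3),  |v_rel|² = 58;  v_rel·d = (-7)·(21) + (3)·(-11) = -180
58·t² + 360·t + 526 = 0  ⇒  m = (-180)² − 58·526 = 1892
m = 1892 > 0,  v_rel·d = -180 < 0  ⇒  outside

inside=no margin=1892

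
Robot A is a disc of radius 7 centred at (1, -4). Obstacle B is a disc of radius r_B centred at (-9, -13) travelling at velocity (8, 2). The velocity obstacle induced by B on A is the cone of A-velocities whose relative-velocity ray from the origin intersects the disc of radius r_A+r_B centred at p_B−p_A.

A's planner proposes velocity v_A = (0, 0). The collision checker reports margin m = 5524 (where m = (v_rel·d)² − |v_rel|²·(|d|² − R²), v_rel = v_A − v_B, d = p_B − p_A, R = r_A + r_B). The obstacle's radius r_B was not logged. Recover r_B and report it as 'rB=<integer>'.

m = 5524
d = (-10, -9);  v_rel = (-8, -2),  |v_rel|² = 68
v_rel×d = (-8)·(-9) − (-2)·(-10) = 52
since m = R²·68 − 52²:  R² = (2704 + 5524) / 68 = 121
R = √121 = 11  ⇒  r_B = 11 − 7 = 4

rB=4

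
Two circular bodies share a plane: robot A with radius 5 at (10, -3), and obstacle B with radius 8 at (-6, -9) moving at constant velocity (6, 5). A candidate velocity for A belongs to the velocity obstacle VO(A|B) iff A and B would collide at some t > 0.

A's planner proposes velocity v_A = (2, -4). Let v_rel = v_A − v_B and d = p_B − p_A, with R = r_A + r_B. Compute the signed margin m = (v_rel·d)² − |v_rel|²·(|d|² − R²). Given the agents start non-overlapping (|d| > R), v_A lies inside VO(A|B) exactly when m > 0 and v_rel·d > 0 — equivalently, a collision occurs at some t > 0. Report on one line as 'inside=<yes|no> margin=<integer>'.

d = (-16, -6),  |d|² = 292;  R = 5+8 = 13,  c = 292−13² = 123
v_rel = (-4, -9),  |v_rel|² = 97;  v_rel·d = (-4)·(-16) + (-9)·(-6) = 118
97·t² − 236·t + 123 = 0  ⇒  m = 118² − 97·123 = 1993
m = 1993 > 0,  v_rel·d = 118 > 0  ⇒  inside

inside=yes margin=1993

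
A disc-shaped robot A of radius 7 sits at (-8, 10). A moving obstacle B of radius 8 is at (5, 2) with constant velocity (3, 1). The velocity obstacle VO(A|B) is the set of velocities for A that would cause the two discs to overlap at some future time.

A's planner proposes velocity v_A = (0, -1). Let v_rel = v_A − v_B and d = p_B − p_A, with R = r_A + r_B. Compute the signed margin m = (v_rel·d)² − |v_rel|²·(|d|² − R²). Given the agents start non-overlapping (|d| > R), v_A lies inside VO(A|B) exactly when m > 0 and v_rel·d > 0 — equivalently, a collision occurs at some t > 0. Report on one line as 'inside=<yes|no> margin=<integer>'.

d = (13, -8),  |d|² = 233;  R = 7+8 = 15,  c = 233−15² = 8
v_rel = (-3, -2),  |v_rel|² = 13;  v_rel·d = (-3)·(13) + (-2)·(-8) = -23
13·t² + 46·t + 8 = 0  ⇒  m = (-23)² − 13·8 = 425
m = 425 > 0,  v_rel·d = -23 < 0  ⇒  outside

inside=no margin=425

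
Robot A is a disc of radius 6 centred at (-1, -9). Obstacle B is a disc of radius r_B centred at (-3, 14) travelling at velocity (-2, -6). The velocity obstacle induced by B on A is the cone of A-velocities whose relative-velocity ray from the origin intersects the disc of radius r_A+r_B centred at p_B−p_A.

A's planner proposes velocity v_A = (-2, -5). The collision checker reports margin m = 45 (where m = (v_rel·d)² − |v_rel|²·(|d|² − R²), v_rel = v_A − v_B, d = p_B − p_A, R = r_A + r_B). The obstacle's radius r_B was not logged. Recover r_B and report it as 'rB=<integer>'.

m = 45
d = (-2, 23);  v_rel = (0, 1),  |v_rel|² = 1
v_rel×d = (0)·(23) − (1)·(-2) = 2
since m = R²·1 − 2²:  R² = (4 + 45) / 1 = 49
R = √49 = 7  ⇒  r_B = 7 − 6 = 1

rB=1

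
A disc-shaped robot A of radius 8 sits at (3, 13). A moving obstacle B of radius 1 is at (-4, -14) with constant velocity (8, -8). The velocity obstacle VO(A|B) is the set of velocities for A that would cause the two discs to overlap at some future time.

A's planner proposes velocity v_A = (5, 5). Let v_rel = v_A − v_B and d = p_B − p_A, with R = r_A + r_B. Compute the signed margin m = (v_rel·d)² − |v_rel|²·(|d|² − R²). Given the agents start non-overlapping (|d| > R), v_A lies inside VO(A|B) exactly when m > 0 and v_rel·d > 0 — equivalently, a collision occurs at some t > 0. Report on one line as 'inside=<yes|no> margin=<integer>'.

d = (-7, -27),  |d|² = 778;  R = 8+1 = 9,  c = 778−9² = 697
v_rel = (-3, 13),  |v_rel|² = 178;  v_rel·d = (-3)·(-7) + (13)·(-27) = -330
178·t² + 660·t + 697 = 0  ⇒  m = (-330)² − 178·697 = -15166
m = -15166 < 0,  v_rel·d = -330 < 0  ⇒  outside

inside=no margin=-15166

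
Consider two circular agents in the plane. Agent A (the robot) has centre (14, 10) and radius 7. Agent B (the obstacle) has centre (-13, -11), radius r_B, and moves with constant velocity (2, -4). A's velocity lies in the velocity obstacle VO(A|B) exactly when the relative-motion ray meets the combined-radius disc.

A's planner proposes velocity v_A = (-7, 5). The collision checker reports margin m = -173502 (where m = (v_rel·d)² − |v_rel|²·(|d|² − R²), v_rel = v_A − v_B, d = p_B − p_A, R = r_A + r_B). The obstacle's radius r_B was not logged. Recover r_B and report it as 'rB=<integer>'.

m = -173502
d = (-27, -21);  v_rel = (-9, 9),  |v_rel|² = 162
v_rel×d = (-9)·(-21) − (9)·(-27) = 432
since m = R²·162 − 432²:  R² = (186624 + -173502) / 162 = 81
R = √81 = 9  ⇒  r_B = 9 − 7 = 2

rB=2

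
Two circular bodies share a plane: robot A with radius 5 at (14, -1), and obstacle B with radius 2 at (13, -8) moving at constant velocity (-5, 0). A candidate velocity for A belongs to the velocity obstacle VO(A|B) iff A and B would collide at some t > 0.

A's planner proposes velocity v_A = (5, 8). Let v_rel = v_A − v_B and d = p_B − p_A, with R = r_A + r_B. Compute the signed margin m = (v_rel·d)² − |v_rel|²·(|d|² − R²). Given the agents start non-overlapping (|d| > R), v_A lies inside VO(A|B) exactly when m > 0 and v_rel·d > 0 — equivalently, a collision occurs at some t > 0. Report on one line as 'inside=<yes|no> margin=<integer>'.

d = (-1, -7),  |d|² = 50;  R = 5+2 = 7,  c = 50−7² = 1
v_rel = (10, 8),  |v_rel|² = 164;  v_rel·d = (10)·(-1) + (8)·(-7) = -66
164·t² + 132·t + 1 = 0  ⇒  m = (-66)² − 164·1 = 4192
m = 4192 > 0,  v_rel·d = -66 < 0  ⇒  outside

inside=no margin=4192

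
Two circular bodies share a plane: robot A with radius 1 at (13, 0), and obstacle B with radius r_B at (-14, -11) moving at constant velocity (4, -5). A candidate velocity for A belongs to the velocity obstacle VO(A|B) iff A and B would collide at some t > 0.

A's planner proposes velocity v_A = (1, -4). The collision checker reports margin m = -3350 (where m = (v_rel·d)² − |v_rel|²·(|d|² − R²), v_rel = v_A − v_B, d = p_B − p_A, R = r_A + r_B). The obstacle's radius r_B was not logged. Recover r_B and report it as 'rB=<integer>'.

m = -3350
d = (-27, -11);  v_rel = (-3, 1),  |v_rel|² = 10
v_rel×d = (-3)·(-11) − (1)·(-27) = 60
since m = R²·10 − 60²:  R² = (3600 + -3350) / 10 = 25
R = √25 = 5  ⇒  r_B = 5 − 1 = 4

rB=4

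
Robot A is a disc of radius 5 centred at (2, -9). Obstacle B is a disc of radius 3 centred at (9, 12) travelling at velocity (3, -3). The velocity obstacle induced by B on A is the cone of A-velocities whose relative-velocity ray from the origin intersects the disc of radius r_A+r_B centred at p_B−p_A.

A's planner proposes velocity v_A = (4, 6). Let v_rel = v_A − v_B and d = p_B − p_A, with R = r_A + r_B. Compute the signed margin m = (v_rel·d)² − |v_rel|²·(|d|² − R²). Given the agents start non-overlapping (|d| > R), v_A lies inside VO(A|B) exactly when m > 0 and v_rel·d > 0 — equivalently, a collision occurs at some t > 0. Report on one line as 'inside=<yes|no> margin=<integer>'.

d = (7, 21),  |d|² = 490;  R = 5+3 = 8,  c = 490−8² = 426
v_rel = (1, 9),  |v_rel|² = 82;  v_rel·d = (1)·(7) + (9)·(21) = 196
82·t² − 392·t + 426 = 0  ⇒  m = 196² − 82·426 = 3484
m = 3484 > 0,  v_rel·d = 196 > 0  ⇒  inside

inside=yes margin=3484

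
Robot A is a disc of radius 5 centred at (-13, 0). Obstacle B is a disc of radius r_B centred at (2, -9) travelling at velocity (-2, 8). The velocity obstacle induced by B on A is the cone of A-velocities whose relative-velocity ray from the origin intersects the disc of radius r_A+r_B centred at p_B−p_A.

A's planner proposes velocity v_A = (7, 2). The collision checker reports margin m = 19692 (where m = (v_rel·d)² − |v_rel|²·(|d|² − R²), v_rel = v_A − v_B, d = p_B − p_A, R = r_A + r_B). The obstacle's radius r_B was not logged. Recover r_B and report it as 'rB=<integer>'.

m = 19692
d = (15, -9);  v_rel = (9, -6),  |v_rel|² = 117
v_rel×d = (9)·(-9) − (-6)·(15) = 9
since m = R²·117 − 9²:  R² = (81 + 19692) / 117 = 169
R = √169 = 13  ⇒  r_B = 13 − 5 = 8

rB=8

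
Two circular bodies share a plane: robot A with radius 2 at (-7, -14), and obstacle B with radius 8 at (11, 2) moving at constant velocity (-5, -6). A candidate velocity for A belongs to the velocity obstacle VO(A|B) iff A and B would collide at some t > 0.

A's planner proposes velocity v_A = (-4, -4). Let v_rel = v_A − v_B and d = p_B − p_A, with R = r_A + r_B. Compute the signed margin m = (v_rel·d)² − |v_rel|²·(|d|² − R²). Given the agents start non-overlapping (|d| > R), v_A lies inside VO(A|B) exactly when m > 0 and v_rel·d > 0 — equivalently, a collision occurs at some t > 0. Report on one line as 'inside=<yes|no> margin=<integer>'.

d = (18, 16),  |d|² = 580;  R = 2+8 = 10,  c = 580−10² = 480
v_rel = (1, 2),  |v_rel|² = 5;  v_rel·d = (1)·(18) + (2)·(16) = 50
5·t² − 100·t + 480 = 0  ⇒  m = 50² − 5·480 = 100
m = 100 > 0,  v_rel·d = 50 > 0  ⇒  inside

inside=yes margin=100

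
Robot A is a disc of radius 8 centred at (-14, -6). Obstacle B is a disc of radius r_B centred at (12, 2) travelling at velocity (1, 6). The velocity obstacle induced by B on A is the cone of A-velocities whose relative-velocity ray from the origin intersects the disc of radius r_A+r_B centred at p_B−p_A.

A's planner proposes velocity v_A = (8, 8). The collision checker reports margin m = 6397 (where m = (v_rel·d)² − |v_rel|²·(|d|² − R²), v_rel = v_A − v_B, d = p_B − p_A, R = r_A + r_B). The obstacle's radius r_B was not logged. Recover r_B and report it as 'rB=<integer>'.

m = 6397
d = (26, 8);  v_rel = (7, 2),  |v_rel|² = 53
v_rel×d = (7)·(8) − (2)·(26) = 4
since m = R²·53 − 4²:  R² = (16 + 6397) / 53 = 121
R = √121 = 11  ⇒  r_B = 11 − 8 = 3

rB=3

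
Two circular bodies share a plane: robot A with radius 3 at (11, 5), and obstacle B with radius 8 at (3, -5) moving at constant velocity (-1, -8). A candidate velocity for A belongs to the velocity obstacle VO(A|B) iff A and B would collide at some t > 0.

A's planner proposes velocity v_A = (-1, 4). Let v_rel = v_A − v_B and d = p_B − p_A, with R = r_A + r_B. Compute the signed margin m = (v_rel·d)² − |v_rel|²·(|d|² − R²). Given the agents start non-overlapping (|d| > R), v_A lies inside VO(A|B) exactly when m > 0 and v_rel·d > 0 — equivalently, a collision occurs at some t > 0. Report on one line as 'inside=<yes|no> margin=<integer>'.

d = (-8, -10),  |d|² = 164;  R = 3+8 = 11,  c = 164−11² = 43
v_rel = (0, 12),  |v_rel|² = 144;  v_rel·d = (0)·(-8) + (12)·(-10) = -120
144·t² + 240·t + 43 = 0  ⇒  m = (-120)² − 144·43 = 8208
m = 8208 > 0,  v_rel·d = -120 < 0  ⇒  outside

inside=no margin=8208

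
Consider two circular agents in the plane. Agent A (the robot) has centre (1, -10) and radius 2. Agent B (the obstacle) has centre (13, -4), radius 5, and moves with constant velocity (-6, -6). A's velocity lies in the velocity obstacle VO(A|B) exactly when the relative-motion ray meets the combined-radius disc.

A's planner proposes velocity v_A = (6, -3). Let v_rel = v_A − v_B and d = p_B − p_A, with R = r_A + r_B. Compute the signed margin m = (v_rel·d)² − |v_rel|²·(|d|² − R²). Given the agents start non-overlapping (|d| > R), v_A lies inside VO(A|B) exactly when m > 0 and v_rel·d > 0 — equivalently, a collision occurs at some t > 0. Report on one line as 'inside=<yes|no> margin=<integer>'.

d = (12, 6),  |d|² = 180;  R = 2+5 = 7,  c = 180−7² = 131
v_rel = (12, 3),  |v_rel|² = 153;  v_rel·d = (12)·(12) + (3)·(6) = 162
153·t² − 324·t + 131 = 0  ⇒  m = 162² − 153·131 = 6201
m = 6201 > 0,  v_rel·d = 162 > 0  ⇒  inside

inside=yes margin=6201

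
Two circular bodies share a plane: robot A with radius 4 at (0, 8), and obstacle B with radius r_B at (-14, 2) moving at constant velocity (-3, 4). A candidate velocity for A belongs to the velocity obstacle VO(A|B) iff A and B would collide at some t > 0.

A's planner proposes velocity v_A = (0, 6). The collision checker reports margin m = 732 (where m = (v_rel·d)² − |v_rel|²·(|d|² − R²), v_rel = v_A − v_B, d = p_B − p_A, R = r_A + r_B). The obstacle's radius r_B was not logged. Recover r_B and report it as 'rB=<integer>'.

m = 732
d = (-14, -6);  v_rel = (3, 2),  |v_rel|² = 13
v_rel×d = (3)·(-6) − (2)·(-14) = 10
since m = R²·13 − 10²:  R² = (100 + 732) / 13 = 64
R = √64 = 8  ⇒  r_B = 8 − 4 = 4

rB=4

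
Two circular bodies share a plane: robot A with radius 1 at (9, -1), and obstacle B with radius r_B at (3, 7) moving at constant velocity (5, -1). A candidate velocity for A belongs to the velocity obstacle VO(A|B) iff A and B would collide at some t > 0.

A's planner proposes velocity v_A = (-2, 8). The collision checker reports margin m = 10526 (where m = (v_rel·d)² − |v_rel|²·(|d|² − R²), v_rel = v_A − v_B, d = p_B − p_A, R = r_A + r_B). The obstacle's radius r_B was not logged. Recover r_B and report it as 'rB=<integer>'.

m = 10526
d = (-6, 8);  v_rel = (-7, 9),  |v_rel|² = 130
v_rel×d = (-7)·(8) − (9)·(-6) = -2
since m = R²·130 − (-2)²:  R² = (4 + 10526) / 130 = 81
R = √81 = 9  ⇒  r_B = 9 − 1 = 8

rB=8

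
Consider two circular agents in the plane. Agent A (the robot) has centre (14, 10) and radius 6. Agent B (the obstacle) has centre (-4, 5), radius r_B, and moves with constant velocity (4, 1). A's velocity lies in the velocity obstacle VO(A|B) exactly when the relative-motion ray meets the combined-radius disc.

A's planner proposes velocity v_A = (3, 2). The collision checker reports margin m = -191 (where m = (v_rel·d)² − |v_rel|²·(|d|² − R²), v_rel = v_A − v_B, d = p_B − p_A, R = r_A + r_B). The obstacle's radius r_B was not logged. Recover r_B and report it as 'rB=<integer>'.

m = -191
d = (-18, -5);  v_rel = (-1, 1),  |v_rel|² = 2
v_rel×d = (-1)·(-5) − (1)·(-18) = 23
since m = R²·2 − 23²:  R² = (529 + -191) / 2 = 169
R = √169 = 13  ⇒  r_B = 13 − 6 = 7

rB=7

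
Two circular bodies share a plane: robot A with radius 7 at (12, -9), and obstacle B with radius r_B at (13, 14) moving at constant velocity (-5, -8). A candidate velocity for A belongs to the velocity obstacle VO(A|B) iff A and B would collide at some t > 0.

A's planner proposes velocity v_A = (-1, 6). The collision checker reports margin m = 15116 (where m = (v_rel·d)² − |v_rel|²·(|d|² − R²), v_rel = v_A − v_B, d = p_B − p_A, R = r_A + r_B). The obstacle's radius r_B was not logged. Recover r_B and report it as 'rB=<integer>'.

m = 15116
d = (1, 23);  v_rel = (4, 14),  |v_rel|² = 212
v_rel×d = (4)·(23) − (14)·(1) = 78
since m = R²·212 − 78²:  R² = (6084 + 15116) / 212 = 100
R = √100 = 10  ⇒  r_B = 10 − 7 = 3

rB=3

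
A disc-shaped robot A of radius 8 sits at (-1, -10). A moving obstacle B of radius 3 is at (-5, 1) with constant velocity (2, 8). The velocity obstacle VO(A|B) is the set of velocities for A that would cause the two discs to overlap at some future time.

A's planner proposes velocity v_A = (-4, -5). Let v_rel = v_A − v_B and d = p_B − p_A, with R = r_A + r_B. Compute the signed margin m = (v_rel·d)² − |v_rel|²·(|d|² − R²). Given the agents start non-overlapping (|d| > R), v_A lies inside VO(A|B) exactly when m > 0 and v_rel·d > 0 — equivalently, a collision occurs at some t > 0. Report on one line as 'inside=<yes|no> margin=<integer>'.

d = (-4, 11),  |d|² = 137;  R = 8+3 = 11,  c = 137−11² = 16
v_rel = (-6, -13),  |v_rel|² = 205;  v_rel·d = (-6)·(-4) + (-13)·(11) = -119
205·t² + 238·t + 16 = 0  ⇒  m = (-119)² − 205·16 = 10881
m = 10881 > 0,  v_rel·d = -119 < 0  ⇒  outside

inside=no margin=10881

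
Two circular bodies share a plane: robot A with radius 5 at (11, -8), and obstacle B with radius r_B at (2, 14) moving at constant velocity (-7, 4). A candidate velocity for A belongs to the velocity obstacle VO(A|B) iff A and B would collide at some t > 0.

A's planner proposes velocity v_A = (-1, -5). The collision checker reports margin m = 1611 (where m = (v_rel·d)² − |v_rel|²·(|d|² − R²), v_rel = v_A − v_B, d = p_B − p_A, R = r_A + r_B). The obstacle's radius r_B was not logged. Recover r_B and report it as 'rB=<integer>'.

m = 1611
d = (-9, 22);  v_rel = (6, -9),  |v_rel|² = 117
v_rel×d = (6)·(22) − (-9)·(-9) = 51
since m = R²·117 − 51²:  R² = (2601 + 1611) / 117 = 36
R = √36 = 6  ⇒  r_B = 6 − 5 = 1

rB=1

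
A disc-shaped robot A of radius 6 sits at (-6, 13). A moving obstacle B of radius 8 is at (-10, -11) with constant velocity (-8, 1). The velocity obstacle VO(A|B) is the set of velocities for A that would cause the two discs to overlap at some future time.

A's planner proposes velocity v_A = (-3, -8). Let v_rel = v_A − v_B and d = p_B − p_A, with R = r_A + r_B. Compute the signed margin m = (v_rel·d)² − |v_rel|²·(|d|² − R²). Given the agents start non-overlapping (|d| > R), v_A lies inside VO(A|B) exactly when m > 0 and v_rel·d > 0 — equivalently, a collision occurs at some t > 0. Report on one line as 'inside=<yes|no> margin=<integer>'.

d = (-4, -24),  |d|² = 592;  R = 6+8 = 14,  c = 592−14² = 396
v_rel = (5, -9),  |v_rel|² = 106;  v_rel·d = (5)·(-4) + (-9)·(-24) = 196
106·t² − 392·t + 396 = 0  ⇒  m = 196² − 106·396 = -3560
m = -3560 < 0,  v_rel·d = 196 > 0  ⇒  outside

inside=no margin=-3560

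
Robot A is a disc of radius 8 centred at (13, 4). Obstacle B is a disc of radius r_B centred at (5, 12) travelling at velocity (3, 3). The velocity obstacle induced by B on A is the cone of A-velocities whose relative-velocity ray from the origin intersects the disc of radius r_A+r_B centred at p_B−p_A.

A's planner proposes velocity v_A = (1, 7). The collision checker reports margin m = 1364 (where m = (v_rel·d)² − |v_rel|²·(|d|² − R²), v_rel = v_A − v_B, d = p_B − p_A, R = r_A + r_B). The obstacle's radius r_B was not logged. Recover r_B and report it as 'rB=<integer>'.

m = 1364
d = (-8, 8);  v_rel = (-2, 4),  |v_rel|² = 20
v_rel×d = (-2)·(8) − (4)·(-8) = 16
since m = R²·20 − 16²:  R² = (256 + 1364) / 20 = 81
R = √81 = 9  ⇒  r_B = 9 − 8 = 1

rB=1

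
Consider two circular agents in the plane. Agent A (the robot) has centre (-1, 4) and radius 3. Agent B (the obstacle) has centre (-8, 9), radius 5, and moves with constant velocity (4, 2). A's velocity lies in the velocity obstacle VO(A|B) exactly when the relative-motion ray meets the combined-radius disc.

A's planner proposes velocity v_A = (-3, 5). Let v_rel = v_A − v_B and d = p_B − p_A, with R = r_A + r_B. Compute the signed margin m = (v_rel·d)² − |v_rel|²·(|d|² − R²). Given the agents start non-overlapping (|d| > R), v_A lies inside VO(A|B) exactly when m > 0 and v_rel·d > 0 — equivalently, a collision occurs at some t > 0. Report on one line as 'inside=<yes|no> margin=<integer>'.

d = (-7, 5),  |d|² = 74;  R = 3+5 = 8,  c = 74−8² = 10
v_rel = (-7, 3),  |v_rel|² = 58;  v_rel·d = (-7)·(-7) + (3)·(5) = 64
58·t² − 128·t + 10 = 0  ⇒  m = 64² − 58·10 = 3516
m = 3516 > 0,  v_rel·d = 64 > 0  ⇒  inside

inside=yes margin=3516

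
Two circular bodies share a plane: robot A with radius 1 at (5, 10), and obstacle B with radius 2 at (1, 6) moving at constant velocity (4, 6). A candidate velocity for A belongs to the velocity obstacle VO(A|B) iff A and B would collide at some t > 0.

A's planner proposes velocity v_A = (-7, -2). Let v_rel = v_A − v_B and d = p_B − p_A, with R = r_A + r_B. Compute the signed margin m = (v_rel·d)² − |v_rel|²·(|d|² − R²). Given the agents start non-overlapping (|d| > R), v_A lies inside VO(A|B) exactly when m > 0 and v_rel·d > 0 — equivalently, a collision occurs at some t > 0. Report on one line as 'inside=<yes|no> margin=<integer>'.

d = (-4, -4),  |d|² = 32;  R = 1+2 = 3,  c = 32−3² = 23
v_rel = (-11, -8),  |v_rel|² = 185;  v_rel·d = (-11)·(-4) + (-8)·(-4) = 76
185·t² − 152·t + 23 = 0  ⇒  m = 76² − 185·23 = 1521
m = 1521 > 0,  v_rel·d = 76 > 0  ⇒  inside

inside=yes margin=1521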